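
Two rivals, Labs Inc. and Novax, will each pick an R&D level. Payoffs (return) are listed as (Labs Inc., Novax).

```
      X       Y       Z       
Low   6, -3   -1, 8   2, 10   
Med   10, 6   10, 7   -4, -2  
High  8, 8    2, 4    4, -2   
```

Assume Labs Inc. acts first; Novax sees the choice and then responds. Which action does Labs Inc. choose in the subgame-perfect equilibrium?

Med

Novax best-responds to each possible Labs Inc. move:
- Low: Novax compares -3, 8, 10 and picks Z; Labs Inc. would get 2.
- Med: Novax compares 6, 7, -2 and picks Y; Labs Inc. would get 10.
- High: Novax compares 8, 4, -2 and picks X; Labs Inc. would get 8.
Maximizing over 2, 10, 8, Labs Inc. chooses Med. Subgame-perfect outcome: (Med, Y) with payoffs (10, 7).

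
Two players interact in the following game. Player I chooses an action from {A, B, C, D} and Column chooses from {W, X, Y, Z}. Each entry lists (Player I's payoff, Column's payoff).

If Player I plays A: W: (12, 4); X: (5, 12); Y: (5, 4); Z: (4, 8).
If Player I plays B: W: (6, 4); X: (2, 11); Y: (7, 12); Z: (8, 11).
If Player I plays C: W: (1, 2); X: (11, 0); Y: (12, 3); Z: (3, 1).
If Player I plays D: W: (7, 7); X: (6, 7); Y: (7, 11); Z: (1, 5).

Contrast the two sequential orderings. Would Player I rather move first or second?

first

If Player I leads: Column's best replies are A→X, B→Y, C→Y, D→Y; Player I's induced payoffs 5, 7, 12, 7; outcome (C, Y), payoffs (12, 3).
If Column leads: Player I's best replies are W→A, X→C, Y→C, Z→B; Column's induced payoffs 4, 0, 3, 11; outcome (B, Z), payoffs (8, 11).
Player I gets 12 moving first and 8 moving second, so Player I prefers to move first.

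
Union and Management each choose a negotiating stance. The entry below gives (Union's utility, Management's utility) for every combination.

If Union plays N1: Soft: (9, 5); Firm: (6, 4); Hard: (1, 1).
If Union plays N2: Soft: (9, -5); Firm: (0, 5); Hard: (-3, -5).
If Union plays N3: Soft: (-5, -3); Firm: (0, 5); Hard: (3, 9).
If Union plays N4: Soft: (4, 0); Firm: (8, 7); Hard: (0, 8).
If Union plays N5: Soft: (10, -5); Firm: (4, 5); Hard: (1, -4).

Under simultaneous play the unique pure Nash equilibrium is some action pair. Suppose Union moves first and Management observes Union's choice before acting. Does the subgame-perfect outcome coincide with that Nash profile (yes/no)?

no

Management best-responds to each possible Union move:
- N1: Management compares 5, 4, 1 and picks Soft; Union would get 9.
- N2: Management compares -5, 5, -5 and picks Firm; Union would get 0.
- N3: Management compares -3, 5, 9 and picks Hard; Union would get 3.
- N4: Management compares 0, 7, 8 and picks Hard; Union would get 0.
- N5: Management compares -5, 5, -4 and picks Firm; Union would get 4.
Union's induced payoffs are 9, 0, 3, 0, 4, so Union commits to N1. Subgame-perfect outcome: (N1, Soft) with payoffs (9, 5).
For the simultaneous game, intersect best replies.
Union's best replies: Soft→N5; Firm→N4; Hard→N3.
Management's best replies: N1→Soft; N2→Firm; N3→Hard; N4→Hard; N5→Firm.
Only (N3, Hard) has each player best-responding; Nash payoffs (3, 9).
Sequential outcome (N1, Soft) differs from the Nash profile (N3, Hard).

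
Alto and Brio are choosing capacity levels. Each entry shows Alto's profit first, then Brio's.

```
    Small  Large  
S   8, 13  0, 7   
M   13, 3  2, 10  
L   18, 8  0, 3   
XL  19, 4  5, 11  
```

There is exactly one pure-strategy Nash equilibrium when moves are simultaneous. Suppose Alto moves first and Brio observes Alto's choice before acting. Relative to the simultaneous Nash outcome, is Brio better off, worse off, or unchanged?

Brio best-responds to each possible Alto move:
- S → Brio plays Small (best of 13, 7); Alto gets 8.
- M → Brio plays Large (best of 3, 10); Alto gets 2.
- L → Brio plays Small (best of 8, 3); Alto gets 18.
- XL → Brio plays Large (best of 4, 11); Alto gets 5.
Among 8, 2, 18, 5, the best is 18 at L. Subgame-perfect outcome: (L, Small) with payoffs (18, 8).
Under simultaneous play:
Alto's best replies: Small→XL; Large→XL.
Brio's best replies: S→Small; M→Large; L→Small; XL→Large.
Only (XL, Large) has each player best-responding; Nash payoffs (5, 11).
Brio earns 8 sequentially versus 11 at the Nash outcome: worse off.

worse off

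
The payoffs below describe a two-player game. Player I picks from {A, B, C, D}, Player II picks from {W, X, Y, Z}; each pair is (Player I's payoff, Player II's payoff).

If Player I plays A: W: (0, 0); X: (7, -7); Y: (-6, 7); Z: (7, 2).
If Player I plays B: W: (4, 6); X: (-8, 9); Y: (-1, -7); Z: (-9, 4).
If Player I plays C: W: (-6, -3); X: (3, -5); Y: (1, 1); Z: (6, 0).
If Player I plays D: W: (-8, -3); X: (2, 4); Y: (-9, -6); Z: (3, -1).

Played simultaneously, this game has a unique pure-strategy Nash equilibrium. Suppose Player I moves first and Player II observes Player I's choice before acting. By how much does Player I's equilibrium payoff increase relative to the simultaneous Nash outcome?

Work backward from Player II's decision.
- A: Player II compares 0, -7, 7, 2 and picks Y; Player I would get -6.
- B: Player II compares 6, 9, -7, 4 and picks X; Player I would get -8.
- C: Player II compares -3, -5, 1, 0 and picks Y; Player I would get 1.
- D: Player II compares -3, 4, -6, -1 and picks X; Player I would get 2.
Player I's induced payoffs are -6, -8, 1, 2, so Player I commits to D. Subgame-perfect outcome: (D, X) with payoffs (2, 4).
Now find the simultaneous Nash equilibrium.
Player I's best replies: W→B; X→A; Y→C; Z→A.
Player II's best replies: A→Y; B→X; C→Y; D→X.
Only (C, Y) has each player best-responding; Nash payoffs (1, 1).
Player I's commitment gain: 2 − 1 = 1.

1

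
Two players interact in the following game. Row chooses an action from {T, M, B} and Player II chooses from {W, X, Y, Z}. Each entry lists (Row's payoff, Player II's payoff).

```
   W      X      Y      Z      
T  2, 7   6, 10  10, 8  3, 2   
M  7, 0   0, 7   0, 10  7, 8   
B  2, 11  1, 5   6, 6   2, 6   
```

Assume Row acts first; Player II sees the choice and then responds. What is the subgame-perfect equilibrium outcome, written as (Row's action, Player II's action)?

(T, X)

Player II best-responds to each possible Row move:
- T: Player II compares 7, 10, 8, 2 and picks X; Row would get 6.
- M: Player II compares 0, 7, 10, 8 and picks Y; Row would get 0.
- B: Player II compares 11, 5, 6, 6 and picks W; Row would get 2.
Row's induced payoffs are 6, 0, 2, so Row commits to T. Subgame-perfect outcome: (T, X) with payoffs (6, 10).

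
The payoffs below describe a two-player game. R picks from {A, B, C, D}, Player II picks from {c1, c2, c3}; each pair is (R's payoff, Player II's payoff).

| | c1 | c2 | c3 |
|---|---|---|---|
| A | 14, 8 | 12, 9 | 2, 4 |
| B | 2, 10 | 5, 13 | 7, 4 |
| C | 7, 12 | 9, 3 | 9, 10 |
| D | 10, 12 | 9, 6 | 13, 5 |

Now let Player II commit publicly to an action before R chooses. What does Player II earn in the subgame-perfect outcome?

Solve by backward induction (Player II leads).
- c1 → R plays A (best of 14, 2, 7, 10); Player II gets 8.
- c2 → R plays A (best of 12, 5, 9, 9); Player II gets 9.
- c3 → R plays D (best of 2, 7, 9, 13); Player II gets 5.
Among 8, 9, 5, the best is 9 at c2. Subgame-perfect outcome: (A, c2) with payoffs (12, 9).

9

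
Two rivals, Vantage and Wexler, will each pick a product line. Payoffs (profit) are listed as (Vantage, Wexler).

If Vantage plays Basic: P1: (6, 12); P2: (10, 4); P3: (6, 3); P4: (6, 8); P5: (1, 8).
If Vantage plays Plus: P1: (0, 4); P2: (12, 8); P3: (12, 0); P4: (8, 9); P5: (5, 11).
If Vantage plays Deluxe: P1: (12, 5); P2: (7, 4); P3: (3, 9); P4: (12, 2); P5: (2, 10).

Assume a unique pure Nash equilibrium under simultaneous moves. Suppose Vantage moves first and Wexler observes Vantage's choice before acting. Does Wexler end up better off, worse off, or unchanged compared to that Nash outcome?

better off

Wexler best-responds to each possible Vantage move:
- Basic → Wexler plays P1 (best of 12, 4, 3, 8, 8); Vantage gets 6.
- Plus → Wexler plays P5 (best of 4, 8, 0, 9, 11); Vantage gets 5.
- Deluxe → Wexler plays P5 (best of 5, 4, 9, 2, 10); Vantage gets 2.
Maximizing over 6, 5, 2, Vantage chooses Basic. Subgame-perfect outcome: (Basic, P1) with payoffs (6, 12).
Under simultaneous play:
Vantage's best replies: P1→Deluxe; P2→Plus; P3→Plus; P4→Deluxe; P5→Plus.
Wexler's best replies: Basic→P1; Plus→P5; Deluxe→P5.
Only (Plus, P5) has each player best-responding; Nash payoffs (5, 11).
Wexler earns 12 sequentially versus 11 at the Nash outcome: better off.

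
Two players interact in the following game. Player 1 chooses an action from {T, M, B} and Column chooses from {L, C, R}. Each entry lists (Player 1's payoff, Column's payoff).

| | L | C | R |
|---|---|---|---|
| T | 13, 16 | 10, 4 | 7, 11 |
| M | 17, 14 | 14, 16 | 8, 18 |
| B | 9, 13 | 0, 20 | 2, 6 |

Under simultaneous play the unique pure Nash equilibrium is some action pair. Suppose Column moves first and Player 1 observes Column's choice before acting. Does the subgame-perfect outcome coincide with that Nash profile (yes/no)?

yes

Backward induction with Column moving first.
- L → Player 1 plays M (best of 13, 17, 9); Column gets 14.
- C → Player 1 plays M (best of 10, 14, 0); Column gets 16.
- R → Player 1 plays M (best of 7, 8, 2); Column gets 18.
Maximizing over 14, 16, 18, Column chooses R. Subgame-perfect outcome: (M, R) with payoffs (8, 18).
Under simultaneous play:
Player 1's best replies: L→M; C→M; R→M.
Column's best replies: T→L; M→R; B→C.
The unique mutual best reply is (M, R), giving (8, 18).
Sequential outcome (M, R) coincides with the Nash profile (M, R).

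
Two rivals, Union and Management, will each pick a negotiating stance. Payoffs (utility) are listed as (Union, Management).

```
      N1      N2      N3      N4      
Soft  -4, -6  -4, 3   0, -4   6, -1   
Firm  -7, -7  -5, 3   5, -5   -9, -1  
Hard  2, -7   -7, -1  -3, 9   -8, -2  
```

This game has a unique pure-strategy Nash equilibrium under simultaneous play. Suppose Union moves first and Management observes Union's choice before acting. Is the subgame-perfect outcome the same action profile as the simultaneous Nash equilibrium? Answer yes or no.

no

Work backward from Management's decision.
- Soft: Management compares -6, 3, -4, -1 and picks N2; Union would get -4.
- Firm: Management compares -7, 3, -5, -1 and picks N2; Union would get -5.
- Hard: Management compares -7, -1, 9, -2 and picks N3; Union would get -3.
Union's induced payoffs are -4, -5, -3, so Union commits to Hard. Subgame-perfect outcome: (Hard, N3) with payoffs (-3, 9).
For the simultaneous game, intersect best replies.
Union's best replies: N1→Hard; N2→Soft; N3→Firm; N4→Soft.
Management's best replies: Soft→N2; Firm→N2; Hard→N3.
Only (Soft, N2) has each player best-responding; Nash payoffs (-4, 3).
Sequential outcome (Hard, N3) differs from the Nash profile (Soft, N2).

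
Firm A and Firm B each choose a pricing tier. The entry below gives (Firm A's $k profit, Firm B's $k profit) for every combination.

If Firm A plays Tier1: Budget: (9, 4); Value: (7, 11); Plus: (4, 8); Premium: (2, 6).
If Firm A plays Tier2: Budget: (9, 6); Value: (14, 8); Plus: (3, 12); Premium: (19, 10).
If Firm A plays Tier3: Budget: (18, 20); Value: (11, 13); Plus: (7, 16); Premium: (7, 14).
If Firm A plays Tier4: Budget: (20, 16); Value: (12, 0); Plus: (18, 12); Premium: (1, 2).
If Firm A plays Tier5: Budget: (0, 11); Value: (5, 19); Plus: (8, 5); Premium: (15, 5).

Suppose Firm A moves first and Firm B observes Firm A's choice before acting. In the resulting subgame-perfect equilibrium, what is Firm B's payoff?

16

Backward induction with Firm A moving first.
- Tier1: BR = Value, leader payoff 7.
- Tier2: BR = Plus, leader payoff 3.
- Tier3: BR = Budget, leader payoff 18.
- Tier4: BR = Budget, leader payoff 20.
- Tier5: BR = Value, leader payoff 5.
Firm A's induced payoffs are 7, 3, 18, 20, 5, so Firm A commits to Tier4. Subgame-perfect outcome: (Tier4, Budget) with payoffs (20, 16).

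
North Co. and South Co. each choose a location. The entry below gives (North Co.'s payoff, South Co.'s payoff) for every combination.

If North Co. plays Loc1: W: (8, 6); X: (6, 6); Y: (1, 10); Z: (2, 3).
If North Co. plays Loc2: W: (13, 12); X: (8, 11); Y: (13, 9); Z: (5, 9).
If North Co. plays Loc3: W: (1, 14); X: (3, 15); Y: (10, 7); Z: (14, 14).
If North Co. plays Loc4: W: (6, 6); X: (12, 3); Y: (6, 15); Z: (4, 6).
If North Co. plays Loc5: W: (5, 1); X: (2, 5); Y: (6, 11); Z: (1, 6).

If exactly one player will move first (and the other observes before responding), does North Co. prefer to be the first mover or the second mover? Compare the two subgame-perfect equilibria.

second

If North Co. leads: South Co.'s best replies are Loc1→Y, Loc2→W, Loc3→X, Loc4→Y, Loc5→Y; North Co.'s induced payoffs 1, 13, 3, 6, 6; outcome (Loc2, W), payoffs (13, 12).
If South Co. leads: North Co.'s best replies are W→Loc2, X→Loc4, Y→Loc2, Z→Loc3; South Co.'s induced payoffs 12, 3, 9, 14; outcome (Loc3, Z), payoffs (14, 14).
North Co. gets 13 moving first and 14 moving second, so North Co. prefers to move second.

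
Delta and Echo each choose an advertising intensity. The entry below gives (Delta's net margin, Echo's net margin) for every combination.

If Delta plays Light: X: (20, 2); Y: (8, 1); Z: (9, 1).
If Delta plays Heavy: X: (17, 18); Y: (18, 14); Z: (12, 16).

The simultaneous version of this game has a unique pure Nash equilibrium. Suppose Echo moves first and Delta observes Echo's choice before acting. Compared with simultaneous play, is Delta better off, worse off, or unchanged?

Delta best-responds to each possible Echo move:
- X: Delta compares 20, 17 and picks Light; Echo would get 2.
- Y: Delta compares 8, 18 and picks Heavy; Echo would get 14.
- Z: Delta compares 9, 12 and picks Heavy; Echo would get 16.
Maximizing over 2, 14, 16, Echo chooses Z. Subgame-perfect outcome: (Heavy, Z) with payoffs (12, 16).
Under simultaneous play:
Delta's best replies: X→Light; Y→Heavy; Z→Heavy.
Echo's best replies: Light→X; Heavy→X.
The unique mutual best reply is (Light, X), giving (20, 2).
Delta earns 12 sequentially versus 20 at the Nash outcome: worse off.

worse off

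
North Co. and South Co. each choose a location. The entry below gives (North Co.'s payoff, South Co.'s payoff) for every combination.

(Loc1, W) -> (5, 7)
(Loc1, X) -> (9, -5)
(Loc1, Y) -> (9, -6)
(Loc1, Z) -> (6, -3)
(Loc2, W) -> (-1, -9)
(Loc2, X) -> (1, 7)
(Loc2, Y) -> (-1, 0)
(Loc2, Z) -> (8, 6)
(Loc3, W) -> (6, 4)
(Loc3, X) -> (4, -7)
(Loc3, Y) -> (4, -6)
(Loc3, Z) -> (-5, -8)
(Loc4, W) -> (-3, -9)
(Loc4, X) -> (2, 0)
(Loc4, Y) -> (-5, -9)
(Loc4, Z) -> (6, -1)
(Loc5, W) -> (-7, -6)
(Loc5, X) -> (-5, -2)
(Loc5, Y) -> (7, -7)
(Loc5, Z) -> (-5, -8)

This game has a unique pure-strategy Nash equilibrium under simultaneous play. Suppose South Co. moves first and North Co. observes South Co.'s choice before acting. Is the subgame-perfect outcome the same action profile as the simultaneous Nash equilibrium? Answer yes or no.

Backward induction with South Co. moving first.
- W: North Co. compares 5, -1, 6, -3, -7 and picks Loc3; South Co. would get 4.
- X: North Co. compares 9, 1, 4, 2, -5 and picks Loc1; South Co. would get -5.
- Y: North Co. compares 9, -1, 4, -5, 7 and picks Loc1; South Co. would get -6.
- Z: North Co. compares 6, 8, -5, 6, -5 and picks Loc2; South Co. would get 6.
South Co.'s induced payoffs are 4, -5, -6, 6, so South Co. commits to Z. Subgame-perfect outcome: (Loc2, Z) with payoffs (8, 6).
Under simultaneous play:
North Co.'s best replies: W→Loc3; X→Loc1; Y→Loc1; Z→Loc2.
South Co.'s best replies: Loc1→W; Loc2→X; Loc3→W; Loc4→X; Loc5→X.
The unique mutual best reply is (Loc3, W), giving (6, 4).
Sequential outcome (Loc2, Z) differs from the Nash profile (Loc3, W).

no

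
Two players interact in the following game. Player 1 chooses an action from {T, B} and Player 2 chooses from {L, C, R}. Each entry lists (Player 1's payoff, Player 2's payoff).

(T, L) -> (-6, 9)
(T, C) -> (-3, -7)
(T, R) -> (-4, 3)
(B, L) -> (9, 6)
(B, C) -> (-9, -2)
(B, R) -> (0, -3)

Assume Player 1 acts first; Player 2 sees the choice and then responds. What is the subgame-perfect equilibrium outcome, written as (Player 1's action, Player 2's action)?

(B, L)

Work backward from Player 2's decision.
- T: BR = L, leader payoff -6.
- B: BR = L, leader payoff 9.
Among -6, 9, the best is 9 at B. Subgame-perfect outcome: (B, L) with payoffs (9, 6).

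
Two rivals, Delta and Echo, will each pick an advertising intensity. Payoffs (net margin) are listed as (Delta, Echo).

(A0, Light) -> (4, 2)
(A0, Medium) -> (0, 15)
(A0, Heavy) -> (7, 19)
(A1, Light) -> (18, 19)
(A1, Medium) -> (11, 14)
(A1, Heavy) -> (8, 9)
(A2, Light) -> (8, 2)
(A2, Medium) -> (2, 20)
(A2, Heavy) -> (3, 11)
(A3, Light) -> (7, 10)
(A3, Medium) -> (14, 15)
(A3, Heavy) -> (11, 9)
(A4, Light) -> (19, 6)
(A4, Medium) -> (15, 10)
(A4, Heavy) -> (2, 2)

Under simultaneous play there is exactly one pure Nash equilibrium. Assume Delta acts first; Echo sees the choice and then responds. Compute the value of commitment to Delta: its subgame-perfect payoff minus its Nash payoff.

3

Echo best-responds to each possible Delta move:
- A0 → Echo plays Heavy (best of 2, 15, 19); Delta gets 7.
- A1 → Echo plays Light (best of 19, 14, 9); Delta gets 18.
- A2 → Echo plays Medium (best of 2, 20, 11); Delta gets 2.
- A3 → Echo plays Medium (best of 10, 15, 9); Delta gets 14.
- A4 → Echo plays Medium (best of 6, 10, 2); Delta gets 15.
Among 7, 18, 2, 14, 15, the best is 18 at A1. Subgame-perfect outcome: (A1, Light) with payoffs (18, 19).
Under simultaneous play:
Delta's best replies: Light→A4; Medium→A4; Heavy→A3.
Echo's best replies: A0→Heavy; A1→Light; A2→Medium; A3→Medium; A4→Medium.
Only (A4, Medium) has each player best-responding; Nash payoffs (15, 10).
Delta's commitment gain: 18 − 15 = 3.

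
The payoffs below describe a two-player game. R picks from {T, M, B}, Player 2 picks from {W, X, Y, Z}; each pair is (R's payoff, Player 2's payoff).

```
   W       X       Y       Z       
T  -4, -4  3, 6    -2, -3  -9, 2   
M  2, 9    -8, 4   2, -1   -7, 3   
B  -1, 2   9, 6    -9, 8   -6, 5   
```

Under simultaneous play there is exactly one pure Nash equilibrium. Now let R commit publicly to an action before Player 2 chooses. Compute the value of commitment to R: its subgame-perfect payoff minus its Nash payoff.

1

Solve by backward induction (R leads).
- T: BR = X, leader payoff 3.
- M: BR = W, leader payoff 2.
- B: BR = Y, leader payoff -9.
Maximizing over 3, 2, -9, R chooses T. Subgame-perfect outcome: (T, X) with payoffs (3, 6).
For the simultaneous game, intersect best replies.
R's best replies: W→M; X→B; Y→M; Z→B.
Player 2's best replies: T→X; M→W; B→Y.
The unique mutual best reply is (M, W), giving (2, 9).
R's commitment gain: 3 − 2 = 1.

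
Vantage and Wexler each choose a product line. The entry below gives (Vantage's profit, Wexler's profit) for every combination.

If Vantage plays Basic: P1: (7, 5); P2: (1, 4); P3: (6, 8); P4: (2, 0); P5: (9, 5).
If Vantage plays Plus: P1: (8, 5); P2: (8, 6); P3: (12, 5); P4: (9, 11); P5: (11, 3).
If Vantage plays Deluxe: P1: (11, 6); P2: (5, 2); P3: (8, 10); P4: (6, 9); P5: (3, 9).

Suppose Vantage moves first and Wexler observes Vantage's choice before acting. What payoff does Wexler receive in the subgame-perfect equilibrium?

11

Work backward from Wexler's decision.
- Basic: Wexler compares 5, 4, 8, 0, 5 and picks P3; Vantage would get 6.
- Plus: Wexler compares 5, 6, 5, 11, 3 and picks P4; Vantage would get 9.
- Deluxe: Wexler compares 6, 2, 10, 9, 9 and picks P3; Vantage would get 8.
Maximizing over 6, 9, 8, Vantage chooses Plus. Subgame-perfect outcome: (Plus, P4) with payoffs (9, 11).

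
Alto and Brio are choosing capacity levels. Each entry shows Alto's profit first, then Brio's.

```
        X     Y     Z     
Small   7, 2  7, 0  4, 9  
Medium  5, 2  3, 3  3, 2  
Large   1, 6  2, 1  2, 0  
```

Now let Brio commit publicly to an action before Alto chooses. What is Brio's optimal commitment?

Alto best-responds to each possible Brio move:
- X: BR = Small, leader payoff 2.
- Y: BR = Small, leader payoff 0.
- Z: BR = Small, leader payoff 9.
Maximizing over 2, 0, 9, Brio chooses Z. Subgame-perfect outcome: (Small, Z) with payoffs (4, 9).

Z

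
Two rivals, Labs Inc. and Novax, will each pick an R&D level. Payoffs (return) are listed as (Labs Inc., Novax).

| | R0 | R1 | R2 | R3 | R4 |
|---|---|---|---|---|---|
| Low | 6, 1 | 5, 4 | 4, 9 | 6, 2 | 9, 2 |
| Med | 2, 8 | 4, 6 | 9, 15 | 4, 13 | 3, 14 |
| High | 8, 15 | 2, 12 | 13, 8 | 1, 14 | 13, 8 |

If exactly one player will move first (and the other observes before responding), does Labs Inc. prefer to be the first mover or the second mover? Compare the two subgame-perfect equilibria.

first

If Labs Inc. leads: Novax's best replies are Low→R2, Med→R2, High→R0; Labs Inc.'s induced payoffs 4, 9, 8; outcome (Med, R2), payoffs (9, 15).
If Novax leads: Labs Inc.'s best replies are R0→High, R1→Low, R2→High, R3→Low, R4→High; Novax's induced payoffs 15, 4, 8, 2, 8; outcome (High, R0), payoffs (8, 15).
Labs Inc. gets 9 moving first and 8 moving second, so Labs Inc. prefers to move first.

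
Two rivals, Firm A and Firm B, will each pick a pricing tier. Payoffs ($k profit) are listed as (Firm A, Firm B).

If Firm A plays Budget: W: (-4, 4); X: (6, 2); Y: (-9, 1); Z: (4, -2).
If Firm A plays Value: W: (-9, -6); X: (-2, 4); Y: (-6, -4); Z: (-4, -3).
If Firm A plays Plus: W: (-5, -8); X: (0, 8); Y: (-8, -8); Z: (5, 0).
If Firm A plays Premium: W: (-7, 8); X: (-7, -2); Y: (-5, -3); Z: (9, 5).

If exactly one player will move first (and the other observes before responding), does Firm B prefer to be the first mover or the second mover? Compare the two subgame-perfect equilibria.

If Firm A leads: Firm B's best replies are Budget→W, Value→X, Plus→X, Premium→W; Firm A's induced payoffs -4, -2, 0, -7; outcome (Plus, X), payoffs (0, 8).
If Firm B leads: Firm A's best replies are W→Budget, X→Budget, Y→Premium, Z→Premium; Firm B's induced payoffs 4, 2, -3, 5; outcome (Premium, Z), payoffs (9, 5).
Firm B gets 5 moving first and 8 moving second, so Firm B prefers to move second.

second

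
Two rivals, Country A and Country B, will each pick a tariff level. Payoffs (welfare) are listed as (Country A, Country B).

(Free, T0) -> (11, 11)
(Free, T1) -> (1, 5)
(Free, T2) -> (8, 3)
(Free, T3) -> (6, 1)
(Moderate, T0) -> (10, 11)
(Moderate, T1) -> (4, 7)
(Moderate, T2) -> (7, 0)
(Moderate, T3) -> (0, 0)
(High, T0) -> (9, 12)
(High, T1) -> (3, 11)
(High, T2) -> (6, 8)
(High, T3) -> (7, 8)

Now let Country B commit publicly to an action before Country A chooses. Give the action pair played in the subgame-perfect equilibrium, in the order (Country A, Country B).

Solve by backward induction (Country B leads).
- T0: BR = Free, leader payoff 11.
- T1: BR = Moderate, leader payoff 7.
- T2: BR = Free, leader payoff 3.
- T3: BR = High, leader payoff 8.
Country B's induced payoffs are 11, 7, 3, 8, so Country B commits to T0. Subgame-perfect outcome: (Free, T0) with payoffs (11, 11).

(Free, T0)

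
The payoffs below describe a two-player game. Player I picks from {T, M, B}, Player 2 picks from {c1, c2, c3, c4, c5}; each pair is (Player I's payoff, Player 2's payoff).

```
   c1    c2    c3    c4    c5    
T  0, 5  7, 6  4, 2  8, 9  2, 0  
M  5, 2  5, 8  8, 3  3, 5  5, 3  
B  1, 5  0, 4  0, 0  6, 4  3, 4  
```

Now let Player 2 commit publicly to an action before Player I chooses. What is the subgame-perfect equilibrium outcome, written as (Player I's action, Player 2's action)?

(T, c4)

Solve by backward induction (Player 2 leads).
- c1 → Player I plays M (best of 0, 5, 1); Player 2 gets 2.
- c2 → Player I plays T (best of 7, 5, 0); Player 2 gets 6.
- c3 → Player I plays M (best of 4, 8, 0); Player 2 gets 3.
- c4 → Player I plays T (best of 8, 3, 6); Player 2 gets 9.
- c5 → Player I plays M (best of 2, 5, 3); Player 2 gets 3.
Among 2, 6, 3, 9, 3, the best is 9 at c4. Subgame-perfect outcome: (T, c4) with payoffs (8, 9).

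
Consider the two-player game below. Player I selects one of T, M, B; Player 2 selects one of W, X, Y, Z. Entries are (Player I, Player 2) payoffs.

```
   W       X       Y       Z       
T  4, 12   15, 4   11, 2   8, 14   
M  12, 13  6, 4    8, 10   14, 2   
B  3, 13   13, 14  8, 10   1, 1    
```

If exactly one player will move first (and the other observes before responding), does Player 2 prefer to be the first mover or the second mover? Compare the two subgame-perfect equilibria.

second

If Player I leads: Player 2's best replies are T→Z, M→W, B→X; Player I's induced payoffs 8, 12, 13; outcome (B, X), payoffs (13, 14).
If Player 2 leads: Player I's best replies are W→M, X→T, Y→T, Z→M; Player 2's induced payoffs 13, 4, 2, 2; outcome (M, W), payoffs (12, 13).
Player 2 gets 13 moving first and 14 moving second, so Player 2 prefers to move second.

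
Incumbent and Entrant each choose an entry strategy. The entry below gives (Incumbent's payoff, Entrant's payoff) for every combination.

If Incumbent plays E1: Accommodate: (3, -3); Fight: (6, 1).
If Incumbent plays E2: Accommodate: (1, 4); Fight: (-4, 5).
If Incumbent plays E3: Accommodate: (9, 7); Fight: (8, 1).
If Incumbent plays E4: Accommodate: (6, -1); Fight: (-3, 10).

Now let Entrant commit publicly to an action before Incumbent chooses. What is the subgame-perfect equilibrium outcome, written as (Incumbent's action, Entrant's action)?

Backward induction with Entrant moving first.
- Accommodate: Incumbent compares 3, 1, 9, 6 and picks E3; Entrant would get 7.
- Fight: Incumbent compares 6, -4, 8, -3 and picks E3; Entrant would get 1.
Entrant's induced payoffs are 7, 1, so Entrant commits to Accommodate. Subgame-perfect outcome: (E3, Accommodate) with payoffs (9, 7).

(E3, Accommodate)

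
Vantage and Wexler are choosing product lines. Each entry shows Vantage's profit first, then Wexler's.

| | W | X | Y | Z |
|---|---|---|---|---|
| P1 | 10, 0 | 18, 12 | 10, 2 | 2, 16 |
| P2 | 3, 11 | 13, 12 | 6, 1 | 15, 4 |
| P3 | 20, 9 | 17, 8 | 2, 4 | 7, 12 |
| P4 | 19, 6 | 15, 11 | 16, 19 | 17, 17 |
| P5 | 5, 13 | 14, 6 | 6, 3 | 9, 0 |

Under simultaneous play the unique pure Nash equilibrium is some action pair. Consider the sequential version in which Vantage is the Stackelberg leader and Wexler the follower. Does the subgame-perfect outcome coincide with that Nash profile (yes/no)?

Solve by backward induction (Vantage leads).
- P1: BR = Z, leader payoff 2.
- P2: BR = X, leader payoff 13.
- P3: BR = Z, leader payoff 7.
- P4: BR = Y, leader payoff 16.
- P5: BR = W, leader payoff 5.
Vantage's induced payoffs are 2, 13, 7, 16, 5, so Vantage commits to P4. Subgame-perfect outcome: (P4, Y) with payoffs (16, 19).
Under simultaneous play:
Vantage's best replies: W→P3; X→P1; Y→P4; Z→P4.
Wexler's best replies: P1→Z; P2→X; P3→Z; P4→Y; P5→W.
Only (P4, Y) has each player best-responding; Nash payoffs (16, 19).
Sequential outcome (P4, Y) coincides with the Nash profile (P4, Y).

yes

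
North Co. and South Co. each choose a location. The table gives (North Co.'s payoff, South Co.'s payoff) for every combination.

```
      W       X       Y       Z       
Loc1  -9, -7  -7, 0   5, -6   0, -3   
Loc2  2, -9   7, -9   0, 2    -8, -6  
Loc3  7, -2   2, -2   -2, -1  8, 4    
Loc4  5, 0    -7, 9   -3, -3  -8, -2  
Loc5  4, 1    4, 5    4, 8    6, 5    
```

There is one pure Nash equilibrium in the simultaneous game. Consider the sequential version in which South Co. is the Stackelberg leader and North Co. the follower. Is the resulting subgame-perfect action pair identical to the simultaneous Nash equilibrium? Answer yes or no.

Work backward from North Co.'s decision.
- W: North Co. compares -9, 2, 7, 5, 4 and picks Loc3; South Co. would get -2.
- X: North Co. compares -7, 7, 2, -7, 4 and picks Loc2; South Co. would get -9.
- Y: North Co. compares 5, 0, -2, -3, 4 and picks Loc1; South Co. would get -6.
- Z: North Co. compares 0, -8, 8, -8, 6 and picks Loc3; South Co. would get 4.
South Co.'s induced payoffs are -2, -9, -6, 4, so South Co. commits to Z. Subgame-perfect outcome: (Loc3, Z) with payoffs (8, 4).
Now find the simultaneous Nash equilibrium.
North Co.'s best replies: W→Loc3; X→Loc2; Y→Loc1; Z→Loc3.
South Co.'s best replies: Loc1→X; Loc2→Y; Loc3→Z; Loc4→X; Loc5→Y.
The unique mutual best reply is (Loc3, Z), giving (8, 4).
Sequential outcome (Loc3, Z) coincides with the Nash profile (Loc3, Z).

yes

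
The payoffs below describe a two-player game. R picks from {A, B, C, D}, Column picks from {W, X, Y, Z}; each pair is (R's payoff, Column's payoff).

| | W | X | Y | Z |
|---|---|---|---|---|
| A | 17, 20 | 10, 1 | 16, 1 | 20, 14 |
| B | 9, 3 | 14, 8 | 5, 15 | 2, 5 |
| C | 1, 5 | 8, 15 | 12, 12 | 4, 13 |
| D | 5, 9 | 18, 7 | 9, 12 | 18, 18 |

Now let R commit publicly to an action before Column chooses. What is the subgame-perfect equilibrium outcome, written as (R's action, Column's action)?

(D, Z)

Solve by backward induction (R leads).
- A: BR = W, leader payoff 17.
- B: BR = Y, leader payoff 5.
- C: BR = X, leader payoff 8.
- D: BR = Z, leader payoff 18.
Among 17, 5, 8, 18, the best is 18 at D. Subgame-perfect outcome: (D, Z) with payoffs (18, 18).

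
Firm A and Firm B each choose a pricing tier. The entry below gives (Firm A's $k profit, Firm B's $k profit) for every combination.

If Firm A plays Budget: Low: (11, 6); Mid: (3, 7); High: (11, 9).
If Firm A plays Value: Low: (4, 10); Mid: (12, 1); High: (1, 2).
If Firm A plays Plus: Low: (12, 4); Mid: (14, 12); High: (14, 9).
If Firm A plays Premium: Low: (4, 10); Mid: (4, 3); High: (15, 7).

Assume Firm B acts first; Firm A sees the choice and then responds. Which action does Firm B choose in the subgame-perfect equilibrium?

Mid

Solve by backward induction (Firm B leads).
- Low: Firm A compares 11, 4, 12, 4 and picks Plus; Firm B would get 4.
- Mid: Firm A compares 3, 12, 14, 4 and picks Plus; Firm B would get 12.
- High: Firm A compares 11, 1, 14, 15 and picks Premium; Firm B would get 7.
Firm B's induced payoffs are 4, 12, 7, so Firm B commits to Mid. Subgame-perfect outcome: (Plus, Mid) with payoffs (14, 12).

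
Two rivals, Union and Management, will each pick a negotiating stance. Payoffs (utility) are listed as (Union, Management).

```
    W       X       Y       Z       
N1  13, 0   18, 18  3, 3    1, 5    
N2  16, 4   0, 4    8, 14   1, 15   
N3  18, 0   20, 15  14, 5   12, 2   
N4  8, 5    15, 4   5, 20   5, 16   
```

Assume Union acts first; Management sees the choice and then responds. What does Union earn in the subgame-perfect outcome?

20

Solve by backward induction (Union leads).
- N1: Management compares 0, 18, 3, 5 and picks X; Union would get 18.
- N2: Management compares 4, 4, 14, 15 and picks Z; Union would get 1.
- N3: Management compares 0, 15, 5, 2 and picks X; Union would get 20.
- N4: Management compares 5, 4, 20, 16 and picks Y; Union would get 5.
Union's induced payoffs are 18, 1, 20, 5, so Union commits to N3. Subgame-perfect outcome: (N3, X) with payoffs (20, 15).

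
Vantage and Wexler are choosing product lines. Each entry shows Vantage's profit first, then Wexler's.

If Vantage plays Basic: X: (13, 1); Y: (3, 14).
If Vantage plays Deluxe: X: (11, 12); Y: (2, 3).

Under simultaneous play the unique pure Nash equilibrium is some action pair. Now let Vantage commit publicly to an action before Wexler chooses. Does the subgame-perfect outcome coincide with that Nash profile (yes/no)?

no

Work backward from Wexler's decision.
- Basic → Wexler plays Y (best of 1, 14); Vantage gets 3.
- Deluxe → Wexler plays X (best of 12, 3); Vantage gets 11.
Maximizing over 3, 11, Vantage chooses Deluxe. Subgame-perfect outcome: (Deluxe, X) with payoffs (11, 12).
Under simultaneous play:
Vantage's best replies: X→Basic; Y→Basic.
Wexler's best replies: Basic→Y; Deluxe→X.
Only (Basic, Y) has each player best-responding; Nash payoffs (3, 14).
Sequential outcome (Deluxe, X) differs from the Nash profile (Basic, Y).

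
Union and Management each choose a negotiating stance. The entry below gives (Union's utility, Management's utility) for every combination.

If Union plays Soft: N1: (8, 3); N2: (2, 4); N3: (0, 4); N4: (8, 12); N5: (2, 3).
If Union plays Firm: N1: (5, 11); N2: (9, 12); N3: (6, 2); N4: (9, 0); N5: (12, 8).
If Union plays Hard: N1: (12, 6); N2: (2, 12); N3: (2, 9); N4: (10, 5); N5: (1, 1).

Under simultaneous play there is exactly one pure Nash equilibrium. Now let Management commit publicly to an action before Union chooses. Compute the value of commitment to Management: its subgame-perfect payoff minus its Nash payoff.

0

Backward induction with Management moving first.
- N1 → Union plays Hard (best of 8, 5, 12); Management gets 6.
- N2 → Union plays Firm (best of 2, 9, 2); Management gets 12.
- N3 → Union plays Firm (best of 0, 6, 2); Management gets 2.
- N4 → Union plays Hard (best of 8, 9, 10); Management gets 5.
- N5 → Union plays Firm (best of 2, 12, 1); Management gets 8.
Maximizing over 6, 12, 2, 5, 8, Management chooses N2. Subgame-perfect outcome: (Firm, N2) with payoffs (9, 12).
Under simultaneous play:
Union's best replies: N1→Hard; N2→Firm; N3→Firm; N4→Hard; N5→Firm.
Management's best replies: Soft→N4; Firm→N2; Hard→N2.
Only (Firm, N2) has each player best-responding; Nash payoffs (9, 12).
Management's commitment gain: 12 − 12 = 0.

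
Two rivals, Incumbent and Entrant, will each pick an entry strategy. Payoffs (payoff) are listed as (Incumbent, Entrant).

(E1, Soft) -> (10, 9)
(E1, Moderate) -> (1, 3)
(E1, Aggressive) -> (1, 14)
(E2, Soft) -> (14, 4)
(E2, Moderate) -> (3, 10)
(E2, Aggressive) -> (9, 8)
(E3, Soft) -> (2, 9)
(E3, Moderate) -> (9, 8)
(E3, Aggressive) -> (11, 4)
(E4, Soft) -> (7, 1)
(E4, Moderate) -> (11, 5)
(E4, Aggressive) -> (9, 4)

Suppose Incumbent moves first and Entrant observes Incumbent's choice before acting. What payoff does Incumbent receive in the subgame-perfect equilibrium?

Work backward from Entrant's decision.
- E1 → Entrant plays Aggressive (best of 9, 3, 14); Incumbent gets 1.
- E2 → Entrant plays Moderate (best of 4, 10, 8); Incumbent gets 3.
- E3 → Entrant plays Soft (best of 9, 8, 4); Incumbent gets 2.
- E4 → Entrant plays Moderate (best of 1, 5, 4); Incumbent gets 11.
Maximizing over 1, 3, 2, 11, Incumbent chooses E4. Subgame-perfect outcome: (E4, Moderate) with payoffs (11, 5).

11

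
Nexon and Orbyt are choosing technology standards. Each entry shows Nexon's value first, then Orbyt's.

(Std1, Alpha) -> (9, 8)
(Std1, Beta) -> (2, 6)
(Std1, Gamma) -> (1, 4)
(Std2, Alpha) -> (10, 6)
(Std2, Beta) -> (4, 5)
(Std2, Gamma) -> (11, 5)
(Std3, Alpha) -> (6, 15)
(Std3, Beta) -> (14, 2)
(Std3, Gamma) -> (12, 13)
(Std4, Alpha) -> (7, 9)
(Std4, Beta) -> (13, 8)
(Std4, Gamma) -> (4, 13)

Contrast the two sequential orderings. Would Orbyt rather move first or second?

If Nexon leads: Orbyt's best replies are Std1→Alpha, Std2→Alpha, Std3→Alpha, Std4→Gamma; Nexon's induced payoffs 9, 10, 6, 4; outcome (Std2, Alpha), payoffs (10, 6).
If Orbyt leads: Nexon's best replies are Alpha→Std2, Beta→Std3, Gamma→Std3; Orbyt's induced payoffs 6, 2, 13; outcome (Std3, Gamma), payoffs (12, 13).
Orbyt gets 13 moving first and 6 moving second, so Orbyt prefers to move first.

first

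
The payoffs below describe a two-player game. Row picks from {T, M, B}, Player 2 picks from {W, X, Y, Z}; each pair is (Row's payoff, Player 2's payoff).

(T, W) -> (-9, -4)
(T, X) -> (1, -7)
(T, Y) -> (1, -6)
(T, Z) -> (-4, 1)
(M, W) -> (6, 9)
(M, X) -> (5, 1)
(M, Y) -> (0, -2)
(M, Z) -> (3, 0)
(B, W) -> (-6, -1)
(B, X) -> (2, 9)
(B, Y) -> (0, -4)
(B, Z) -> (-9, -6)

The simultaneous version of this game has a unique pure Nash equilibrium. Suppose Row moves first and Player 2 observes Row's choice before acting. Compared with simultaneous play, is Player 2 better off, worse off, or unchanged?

Player 2 best-responds to each possible Row move:
- T: Player 2 compares -4, -7, -6, 1 and picks Z; Row would get -4.
- M: Player 2 compares 9, 1, -2, 0 and picks W; Row would get 6.
- B: Player 2 compares -1, 9, -4, -6 and picks X; Row would get 2.
Among -4, 6, 2, the best is 6 at M. Subgame-perfect outcome: (M, W) with payoffs (6, 9).
For the simultaneous game, intersect best replies.
Row's best replies: W→M; X→M; Y→T; Z→M.
Player 2's best replies: T→Z; M→W; B→X.
The unique mutual best reply is (M, W), giving (6, 9).
Player 2 earns 9 sequentially versus 9 at the Nash outcome: unchanged.

unchanged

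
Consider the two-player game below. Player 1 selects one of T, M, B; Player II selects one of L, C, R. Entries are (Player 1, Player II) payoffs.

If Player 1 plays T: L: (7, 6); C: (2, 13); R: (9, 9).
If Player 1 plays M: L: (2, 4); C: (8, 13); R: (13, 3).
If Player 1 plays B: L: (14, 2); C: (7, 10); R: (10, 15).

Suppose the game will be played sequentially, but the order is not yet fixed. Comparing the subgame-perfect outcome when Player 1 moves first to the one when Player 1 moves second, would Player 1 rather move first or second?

first

If Player 1 leads: Player II's best replies are T→C, M→C, B→R; Player 1's induced payoffs 2, 8, 10; outcome (B, R), payoffs (10, 15).
If Player II leads: Player 1's best replies are L→B, C→M, R→M; Player II's induced payoffs 2, 13, 3; outcome (M, C), payoffs (8, 13).
Player 1 gets 10 moving first and 8 moving second, so Player 1 prefers to move first.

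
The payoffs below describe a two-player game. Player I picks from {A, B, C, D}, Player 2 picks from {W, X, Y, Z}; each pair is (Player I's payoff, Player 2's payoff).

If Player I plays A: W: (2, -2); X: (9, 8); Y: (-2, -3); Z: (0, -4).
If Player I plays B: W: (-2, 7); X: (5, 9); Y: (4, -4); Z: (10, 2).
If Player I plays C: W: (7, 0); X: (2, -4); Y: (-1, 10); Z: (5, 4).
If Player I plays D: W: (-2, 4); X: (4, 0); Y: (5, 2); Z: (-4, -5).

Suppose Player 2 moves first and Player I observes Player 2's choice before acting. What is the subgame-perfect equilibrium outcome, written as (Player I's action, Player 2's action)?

(A, X)

Work backward from Player I's decision.
- W → Player I plays C (best of 2, -2, 7, -2); Player 2 gets 0.
- X → Player I plays A (best of 9, 5, 2, 4); Player 2 gets 8.
- Y → Player I plays D (best of -2, 4, -1, 5); Player 2 gets 2.
- Z → Player I plays B (best of 0, 10, 5, -4); Player 2 gets 2.
Among 0, 8, 2, 2, the best is 8 at X. Subgame-perfect outcome: (A, X) with payoffs (9, 8).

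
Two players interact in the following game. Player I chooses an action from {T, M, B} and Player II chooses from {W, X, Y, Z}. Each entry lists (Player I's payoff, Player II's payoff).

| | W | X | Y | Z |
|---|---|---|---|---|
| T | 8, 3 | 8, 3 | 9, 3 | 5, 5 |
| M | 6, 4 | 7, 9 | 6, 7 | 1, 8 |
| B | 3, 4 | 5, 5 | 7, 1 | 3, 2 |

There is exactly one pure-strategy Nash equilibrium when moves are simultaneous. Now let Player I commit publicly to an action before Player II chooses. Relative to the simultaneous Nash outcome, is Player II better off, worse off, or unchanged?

better off

Player II best-responds to each possible Player I move:
- T → Player II plays Z (best of 3, 3, 3, 5); Player I gets 5.
- M → Player II plays X (best of 4, 9, 7, 8); Player I gets 7.
- B → Player II plays X (best of 4, 5, 1, 2); Player I gets 5.
Among 5, 7, 5, the best is 7 at M. Subgame-perfect outcome: (M, X) with payoffs (7, 9).
For the simultaneous game, intersect best replies.
Player I's best replies: W→T; X→T; Y→T; Z→T.
Player II's best replies: T→Z; M→X; B→X.
The unique mutual best reply is (T, Z), giving (5, 5).
Player II earns 9 sequentially versus 5 at the Nash outcome: better off.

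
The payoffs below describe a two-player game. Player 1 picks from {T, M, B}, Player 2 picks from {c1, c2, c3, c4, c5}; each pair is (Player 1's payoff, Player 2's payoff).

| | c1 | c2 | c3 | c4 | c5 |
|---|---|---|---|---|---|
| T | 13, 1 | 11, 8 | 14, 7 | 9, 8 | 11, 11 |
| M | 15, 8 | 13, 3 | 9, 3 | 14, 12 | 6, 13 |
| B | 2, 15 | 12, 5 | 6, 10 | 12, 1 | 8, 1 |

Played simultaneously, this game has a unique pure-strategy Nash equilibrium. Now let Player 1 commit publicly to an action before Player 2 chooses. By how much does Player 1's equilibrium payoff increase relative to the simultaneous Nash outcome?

Backward induction with Player 1 moving first.
- T: BR = c5, leader payoff 11.
- M: BR = c5, leader payoff 6.
- B: BR = c1, leader payoff 2.
Maximizing over 11, 6, 2, Player 1 chooses T. Subgame-perfect outcome: (T, c5) with payoffs (11, 11).
Under simultaneous play:
Player 1's best replies: c1→M; c2→M; c3→T; c4→M; c5→T.
Player 2's best replies: T→c5; M→c5; B→c1.
Only (T, c5) has each player best-responding; Nash payoffs (11, 11).
Player 1's commitment gain: 11 − 11 = 0.

0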